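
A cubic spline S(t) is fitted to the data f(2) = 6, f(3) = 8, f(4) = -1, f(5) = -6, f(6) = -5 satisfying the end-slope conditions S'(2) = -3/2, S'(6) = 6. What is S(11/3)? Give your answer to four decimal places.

Write m_i for S''(x_i). With h_i = 1, 1, 1, 1 and divided differences Δ_i = 2, -9, -5, 1, the continuity of S' gives the tridiagonal system
  1·m_0 + 4·m_1 + 1·m_2 = 6(Δ_1 - Δ_0) = -66
  1·m_1 + 4·m_2 + 1·m_3 = 6(Δ_2 - Δ_1) = 24
  1·m_2 + 4·m_3 + 1·m_4 = 6(Δ_3 - Δ_2) = 36
Clamped end conditions give two more equations: 2h_0·m_0 + h_0·m_1 = 6(Δ_0 - S'(2)) = 21 and h_3·m_3 + 2h_3·m_4 = 6(S'(6) - Δ_3) = 30.
Solving the tridiagonal system: m_0 = 1293/56, m_1 = -705/28, m_2 = 93/8, m_3 = 75/28, m_4 = 765/56.
On [3, 4], S(t) = 8 - 285/112·(t - 3) - 705/56·(t - 3)² + 687/112·(t - 3)³.
With (t - 3) = 2/3: S(11/3) = 1273/504.

2.5258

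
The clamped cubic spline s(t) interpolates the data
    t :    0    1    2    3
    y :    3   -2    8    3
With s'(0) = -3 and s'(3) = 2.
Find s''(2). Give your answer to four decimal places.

-43.0667

Put σ_i = s'' at the i-th knot. Here h = (1, 1, 1) and Δ = (-5, 10, -5), so the interior equations h_(i-1)·σ_(i-1) + 2(h_(i-1)+h_i)·σ_i + h_i·σ_(i+1) = 6(Δ_i − Δ_(i-1)) read
  1·σ_0 + 4·σ_1 + 1·σ_2 = 6(Δ_1 - Δ_0) = 90
  1·σ_1 + 4·σ_2 + 1·σ_3 = 6(Δ_2 - Δ_1) = -90
Clamped end conditions give two more equations: 2h_0·σ_0 + h_0·σ_1 = 6(Δ_0 - s'(0)) = -12 and h_2·σ_2 + 2h_2·σ_3 = 6(s'(3) - Δ_2) = 42.
Solving: σ_0 = -388/15, σ_1 = 596/15, σ_2 = -646/15, σ_3 = 638/15.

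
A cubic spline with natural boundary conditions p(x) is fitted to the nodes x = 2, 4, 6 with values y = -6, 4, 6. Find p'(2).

6

With M_i denoting the second derivative at x_i, h_i = 2, 2, and Δ_i = (y_(i+1) − y_i)/h_i = 5, 1:
  2·M_0 + 8·M_1 + 2·M_2 = 6(Δ_1 - Δ_0) = -24
Natural end conditions: M_0 = M_2 = 0.
Forward elimination and back-substitution give M_0 = 0, M_1 = -3, M_2 = 0.
On [2, 4], p'(x) = b_0 + 2c_0·(x - 2) + 3d_0·(x - 2)² with b_0 = Δ_0 - h_0(2M_0 + M_1)/6 = 6, c_0 = M_0/2 = 0, d_0 = (M_1 - M_0)/(6h_0) = -1/4. So p'(2) = 6.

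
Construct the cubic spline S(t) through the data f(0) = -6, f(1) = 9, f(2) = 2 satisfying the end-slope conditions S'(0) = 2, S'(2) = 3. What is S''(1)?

Write m_i for S''(x_i). With h_i = 1, 1 and divided differences Δ_i = 15, -7, the continuity of S' gives the tridiagonal system
  1·m_0 + 4·m_1 + 1·m_2 = 6(Δ_1 - Δ_0) = -132
Clamped end conditions give two more equations: 2h_0·m_0 + h_0·m_1 = 6(Δ_0 - S'(0)) = 78 and h_1·m_1 + 2h_1·m_2 = 6(S'(2) - Δ_1) = 60.
Hence m_0 = 145/2, m_1 = -67, m_2 = 127/2.

-67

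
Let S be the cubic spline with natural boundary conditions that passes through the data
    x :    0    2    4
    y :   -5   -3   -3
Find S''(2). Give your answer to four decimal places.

-0.7500

With M_i denoting the second derivative at x_i, h_i = 2, 2, and Δ_i = (y_(i+1) − y_i)/h_i = 1, 0:
  2·M_0 + 8·M_1 + 2·M_2 = 6(Δ_1 - Δ_0) = -6
Natural end conditions: M_0 = M_2 = 0.
Hence M_0 = 0, M_1 = -3/4, M_2 = 0.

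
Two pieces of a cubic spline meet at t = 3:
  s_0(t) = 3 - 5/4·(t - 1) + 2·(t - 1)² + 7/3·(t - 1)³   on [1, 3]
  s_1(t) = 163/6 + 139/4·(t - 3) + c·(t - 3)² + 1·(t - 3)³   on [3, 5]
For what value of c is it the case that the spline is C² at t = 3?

s_0''(t) = 4 + 14·(t - 1), so s_0''(3) = 32. On the right, s_1''(3) = 2c, so c = 16.

16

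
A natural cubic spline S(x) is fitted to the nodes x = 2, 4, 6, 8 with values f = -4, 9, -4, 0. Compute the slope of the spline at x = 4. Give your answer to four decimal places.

Put σ_i = S'' at the i-th knot. Here h = (2, 2, 2) and Δ = (13/2, -13/2, 2), so the interior equations h_(i-1)·σ_(i-1) + 2(h_(i-1)+h_i)·σ_i + h_i·σ_(i+1) = 6(Δ_i − Δ_(i-1)) read
  2·σ_0 + 8·σ_1 + 2·σ_2 = 6(Δ_1 - Δ_0) = -78
  2·σ_1 + 8·σ_2 + 2·σ_3 = 6(Δ_2 - Δ_1) = 51
Natural end conditions: σ_0 = σ_3 = 0.
Forward elimination and back-substitution give σ_0 = 0, σ_1 = -121/10, σ_2 = 47/5, σ_3 = 0.
On [4, 6], S'(x) = b_1 + 2c_1·(x - 4) + 3d_1·(x - 4)² with b_1 = Δ_1 - h_1(2σ_1 + σ_2)/6 = -47/30, c_1 = σ_1/2 = -121/20, d_1 = (σ_2 - σ_1)/(6h_1) = 43/24. So S'(4) = -47/30.

-1.5667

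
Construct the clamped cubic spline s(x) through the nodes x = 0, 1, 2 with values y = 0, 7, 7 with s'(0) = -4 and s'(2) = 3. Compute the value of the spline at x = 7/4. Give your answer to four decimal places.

6.8359

Write M_i for s''(x_i). With h_i = 1, 1 and divided differences Δ_i = 7, 0, the continuity of s' gives the tridiagonal system
  1·M_0 + 4·M_1 + 1·M_2 = 6(Δ_1 - Δ_0) = -42
Clamped end conditions give two more equations: 2h_0·M_0 + h_0·M_1 = 6(Δ_0 - s'(0)) = 66 and h_1·M_1 + 2h_1·M_2 = 6(s'(2) - Δ_1) = 18.
Solving: M_0 = 47, M_1 = -28, M_2 = 23.
On [1, 2], s(x) = 7 + 11/2·(x - 1) - 14·(x - 1)² + 17/2·(x - 1)³.
With (x - 1) = 3/4: s(7/4) = 875/128.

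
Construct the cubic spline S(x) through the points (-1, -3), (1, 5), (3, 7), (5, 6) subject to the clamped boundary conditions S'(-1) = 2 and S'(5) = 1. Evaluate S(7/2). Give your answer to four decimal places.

Write M_i for S''(x_i). With h_i = 2, 2, 2 and divided differences Δ_i = 4, 1, -1/2, the continuity of S' gives the tridiagonal system
  2·M_0 + 8·M_1 + 2·M_2 = 6(Δ_1 - Δ_0) = -18
  2·M_1 + 8·M_2 + 2·M_3 = 6(Δ_2 - Δ_1) = -9
Clamped end conditions give two more equations: 2h_0·M_0 + h_0·M_1 = 6(Δ_0 - S'(-1)) = 12 and h_2·M_2 + 2h_2·M_3 = 6(S'(5) - Δ_2) = 9.
Solving the tridiagonal system: M_0 = 137/30, M_1 = -47/15, M_2 = -31/30, M_3 = 83/30.
On [3, 5], S(x) = 7 - 11/15·(x - 3) - 31/60·(x - 3)² + 19/60·(x - 3)³.
With (x - 3) = 1/2: S(7/2) = 1047/160.

6.5438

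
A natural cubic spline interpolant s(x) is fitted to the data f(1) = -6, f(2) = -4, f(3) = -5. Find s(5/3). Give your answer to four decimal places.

Let M_i = s''(x_i). Step sizes h_i = 1, 1; slopes of the chords Δ_i = (y_(i+1) - y_i)/h_i = 2, -1.
  1·M_0 + 4·M_1 + 1·M_2 = 6(Δ_1 - Δ_0) = -18
Natural end conditions: M_0 = M_2 = 0.
Hence M_0 = 0, M_1 = -9/2, M_2 = 0.
On [1, 2], s(x) = -6 + 11/4·(x - 1) + 0·(x - 1)² - 3/4·(x - 1)³.
With (x - 1) = 2/3: s(5/3) = -79/18.

-4.3889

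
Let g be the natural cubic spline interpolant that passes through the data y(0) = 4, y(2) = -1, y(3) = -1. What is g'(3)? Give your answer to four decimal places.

0.4167

Put σ_i = g'' at the i-th knot. Here h = (2, 1) and Δ = (-5/2, 0), so the interior equations h_(i-1)·σ_(i-1) + 2(h_(i-1)+h_i)·σ_i + h_i·σ_(i+1) = 6(Δ_i − Δ_(i-1)) read
  2·σ_0 + 6·σ_1 + 1·σ_2 = 6(Δ_1 - Δ_0) = 15
Natural end conditions: σ_0 = σ_2 = 0.
Hence σ_0 = 0, σ_1 = 5/2, σ_2 = 0.
On [2, 3], g'(x) = b_1 + 2c_1·(x - 2) + 3d_1·(x - 2)² with b_1 = Δ_1 - h_1(2σ_1 + σ_2)/6 = -5/6, c_1 = σ_1/2 = 5/4, d_1 = (σ_2 - σ_1)/(6h_1) = -5/12. So g'(3) = 5/12.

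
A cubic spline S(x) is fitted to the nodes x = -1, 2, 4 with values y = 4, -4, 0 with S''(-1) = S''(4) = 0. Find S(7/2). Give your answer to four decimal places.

Put M_i = S'' at the i-th knot. Here h = (3, 2) and Δ = (-8/3, 2), so the interior equations h_(i-1)·M_(i-1) + 2(h_(i-1)+h_i)·M_i + h_i·M_(i+1) = 6(Δ_i − Δ_(i-1)) read
  3·M_0 + 10·M_1 + 2·M_2 = 6(Δ_1 - Δ_0) = 28
Natural end conditions: M_0 = M_2 = 0.
Forward elimination and back-substitution give M_0 = 0, M_1 = 14/5, M_2 = 0.
On [2, 4], S(x) = -4 + 2/15·(x - 2) + 7/5·(x - 2)² - 7/30·(x - 2)³.
With (x - 2) = 3/2: S(7/2) = -23/16.

-1.4375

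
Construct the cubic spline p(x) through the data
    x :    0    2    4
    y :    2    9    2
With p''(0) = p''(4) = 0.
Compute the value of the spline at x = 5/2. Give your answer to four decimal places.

With M_i denoting the second derivative at x_i, h_i = 2, 2, and Δ_i = (y_(i+1) − y_i)/h_i = 7/2, -7/2:
  2·M_0 + 8·M_1 + 2·M_2 = 6(Δ_1 - Δ_0) = -42
Natural end conditions: M_0 = M_2 = 0.
Solving: M_0 = 0, M_1 = -21/4, M_2 = 0.
On [2, 4], p(x) = 9 + 0·(x - 2) - 21/8·(x - 2)² + 7/16·(x - 2)³.
With (x - 2) = 1/2: p(5/2) = 1075/128.

8.3984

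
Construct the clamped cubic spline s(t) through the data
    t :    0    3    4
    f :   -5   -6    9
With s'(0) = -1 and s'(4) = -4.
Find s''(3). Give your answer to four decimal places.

24.5000

Let σ_i = s''(x_i). Step sizes h_i = 3, 1; slopes of the chords Δ_i = (y_(i+1) - y_i)/h_i = -1/3, 15.
  3·σ_0 + 8·σ_1 + 1·σ_2 = 6(Δ_1 - Δ_0) = 92
Clamped end conditions give two more equations: 2h_0·σ_0 + h_0·σ_1 = 6(Δ_0 - s'(0)) = 4 and h_1·σ_1 + 2h_1·σ_2 = 6(s'(4) - Δ_1) = -114.
Solving the tridiagonal system: σ_0 = -139/12, σ_1 = 49/2, σ_2 = -277/4.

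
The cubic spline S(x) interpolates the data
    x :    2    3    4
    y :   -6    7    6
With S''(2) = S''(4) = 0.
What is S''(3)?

-21

Let σ_i = S''(x_i). Step sizes h_i = 1, 1; slopes of the chords Δ_i = (y_(i+1) - y_i)/h_i = 13, -1.
  1·σ_0 + 4·σ_1 + 1·σ_2 = 6(Δ_1 - Δ_0) = -84
Natural end conditions: σ_0 = σ_2 = 0.
Solving: σ_0 = 0, σ_1 = -21, σ_2 = 0.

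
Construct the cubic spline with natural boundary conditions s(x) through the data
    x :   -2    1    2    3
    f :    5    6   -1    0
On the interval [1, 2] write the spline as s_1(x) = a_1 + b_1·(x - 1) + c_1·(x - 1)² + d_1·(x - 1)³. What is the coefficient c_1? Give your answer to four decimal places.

Put M_i = s'' at the i-th knot. Here h = (3, 1, 1) and Δ = (1/3, -7, 1), so the interior equations h_(i-1)·M_(i-1) + 2(h_(i-1)+h_i)·M_i + h_i·M_(i+1) = 6(Δ_i − Δ_(i-1)) read
  3·M_0 + 8·M_1 + 1·M_2 = 6(Δ_1 - Δ_0) = -44
  1·M_1 + 4·M_2 + 1·M_3 = 6(Δ_2 - Δ_1) = 48
Natural end conditions: M_0 = M_3 = 0.
Solving: M_0 = 0, M_1 = -224/31, M_2 = 428/31, M_3 = 0.
On [1, 2], with s_1(x) = a_1 + b_1·(x - 1) + c_1·(x - 1)² + d_1·(x - 1)³: c_1 = M_1/2 = -112/31, d_1 = (M_2 - M_1)/(6h_1) = 326/93, b_1 = Δ_1 - h_1(2M_1 + M_2)/6 = -641/93.

-3.6129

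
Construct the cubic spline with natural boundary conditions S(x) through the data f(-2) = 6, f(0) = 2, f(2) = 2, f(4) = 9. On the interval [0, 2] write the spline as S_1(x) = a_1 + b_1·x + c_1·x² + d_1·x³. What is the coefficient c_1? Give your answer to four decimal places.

0.4500

With M_i denoting the second derivative at x_i, h_i = 2, 2, 2, and Δ_i = (y_(i+1) − y_i)/h_i = -2, 0, 7/2:
  2·M_0 + 8·M_1 + 2·M_2 = 6(Δ_1 - Δ_0) = 12
  2·M_1 + 8·M_2 + 2·M_3 = 6(Δ_2 - Δ_1) = 21
Natural end conditions: M_0 = M_3 = 0.
Solving the tridiagonal system: M_0 = 0, M_1 = 9/10, M_2 = 12/5, M_3 = 0.
On [0, 2], with S_1(x) = a_1 + b_1·x + c_1·x² + d_1·x³: c_1 = M_1/2 = 9/20, d_1 = (M_2 - M_1)/(6h_1) = 1/8, b_1 = Δ_1 - h_1(2M_1 + M_2)/6 = -7/5.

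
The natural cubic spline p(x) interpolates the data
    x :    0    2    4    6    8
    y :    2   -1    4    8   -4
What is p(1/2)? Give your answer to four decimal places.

Let σ_i = p''(x_i). Step sizes h_i = 2, 2, 2, 2; slopes of the chords Δ_i = (y_(i+1) - y_i)/h_i = -3/2, 5/2, 2, -6.
  2·σ_0 + 8·σ_1 + 2·σ_2 = 6(Δ_1 - Δ_0) = 24
  2·σ_1 + 8·σ_2 + 2·σ_3 = 6(Δ_2 - Δ_1) = -3
  2·σ_2 + 8·σ_3 + 2·σ_4 = 6(Δ_3 - Δ_2) = -48
Natural end conditions: σ_0 = σ_4 = 0.
Forward elimination and back-substitution give σ_0 = 0, σ_1 = 81/28, σ_2 = 3/7, σ_3 = -171/28, σ_4 = 0.
On [0, 2], p(x) = 2 - 69/28·x + 0·x² + 27/112·x³.
With x = 1/2: p(1/2) = 715/896.

0.7980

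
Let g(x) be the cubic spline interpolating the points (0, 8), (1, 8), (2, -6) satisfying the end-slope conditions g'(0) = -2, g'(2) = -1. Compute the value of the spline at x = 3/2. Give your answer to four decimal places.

-0.0938

Let σ_i = g''(x_i). Step sizes h_i = 1, 1; slopes of the chords Δ_i = (y_(i+1) - y_i)/h_i = 0, -14.
  1·σ_0 + 4·σ_1 + 1·σ_2 = 6(Δ_1 - Δ_0) = -84
Clamped end conditions give two more equations: 2h_0·σ_0 + h_0·σ_1 = 6(Δ_0 - g'(0)) = 12 and h_1·σ_1 + 2h_1·σ_2 = 6(g'(2) - Δ_1) = 78.
Forward elimination and back-substitution give σ_0 = 55/2, σ_1 = -43, σ_2 = 121/2.
On [1, 2], g(x) = 8 - 39/4·(x - 1) - 43/2·(x - 1)² + 69/4·(x - 1)³.
With (x - 1) = 1/2: g(3/2) = -3/32.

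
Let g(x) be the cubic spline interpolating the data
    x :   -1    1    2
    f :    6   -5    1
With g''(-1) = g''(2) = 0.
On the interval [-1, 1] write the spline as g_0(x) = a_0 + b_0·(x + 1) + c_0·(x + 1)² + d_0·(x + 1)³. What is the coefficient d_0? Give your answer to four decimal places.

Write m_i for g''(x_i). With h_i = 2, 1 and divided differences Δ_i = -11/2, 6, the continuity of g' gives the tridiagonal system
  2·m_0 + 6·m_1 + 1·m_2 = 6(Δ_1 - Δ_0) = 69
Natural end conditions: m_0 = m_2 = 0.
Forward elimination and back-substitution give m_0 = 0, m_1 = 23/2, m_2 = 0.
On [-1, 1], with g_0(x) = a_0 + b_0·(x + 1) + c_0·(x + 1)² + d_0·(x + 1)³: c_0 = m_0/2 = 0, d_0 = (m_1 - m_0)/(6h_0) = 23/24, b_0 = Δ_0 - h_0(2m_0 + m_1)/6 = -28/3.

0.9583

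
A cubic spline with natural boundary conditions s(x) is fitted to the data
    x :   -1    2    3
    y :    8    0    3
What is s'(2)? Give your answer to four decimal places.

Put M_i = s'' at the i-th knot. Here h = (3, 1) and Δ = (-8/3, 3), so the interior equations h_(i-1)·M_(i-1) + 2(h_(i-1)+h_i)·M_i + h_i·M_(i+1) = 6(Δ_i − Δ_(i-1)) read
  3·M_0 + 8·M_1 + 1·M_2 = 6(Δ_1 - Δ_0) = 34
Natural end conditions: M_0 = M_2 = 0.
Forward elimination and back-substitution give M_0 = 0, M_1 = 17/4, M_2 = 0.
On [2, 3], s'(x) = b_1 + 2c_1·(x - 2) + 3d_1·(x - 2)² with b_1 = Δ_1 - h_1(2M_1 + M_2)/6 = 19/12, c_1 = M_1/2 = 17/8, d_1 = (M_2 - M_1)/(6h_1) = -17/24. So s'(2) = 19/12.

1.5833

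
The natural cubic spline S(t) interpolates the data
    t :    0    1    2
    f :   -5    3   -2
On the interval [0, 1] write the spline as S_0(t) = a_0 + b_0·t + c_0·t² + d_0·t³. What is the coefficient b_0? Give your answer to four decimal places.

11.2500

Write M_i for S''(x_i). With h_i = 1, 1 and divided differences Δ_i = 8, -5, the continuity of S' gives the tridiagonal system
  1·M_0 + 4·M_1 + 1·M_2 = 6(Δ_1 - Δ_0) = -78
Natural end conditions: M_0 = M_2 = 0.
Solving: M_0 = 0, M_1 = -39/2, M_2 = 0.
On [0, 1], with S_0(t) = a_0 + b_0·t + c_0·t² + d_0·t³: c_0 = M_0/2 = 0, d_0 = (M_1 - M_0)/(6h_0) = -13/4, b_0 = Δ_0 - h_0(2M_0 + M_1)/6 = 45/4.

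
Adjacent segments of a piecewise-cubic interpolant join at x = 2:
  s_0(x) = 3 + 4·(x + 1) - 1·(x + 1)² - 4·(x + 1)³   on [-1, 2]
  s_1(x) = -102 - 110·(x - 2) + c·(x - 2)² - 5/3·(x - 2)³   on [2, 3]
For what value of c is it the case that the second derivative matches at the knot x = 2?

s_0''(x) = -2 - 24·(x + 1), so s_0''(2) = -74. On the right, s_1''(2) = 2c, so c = -37.

-37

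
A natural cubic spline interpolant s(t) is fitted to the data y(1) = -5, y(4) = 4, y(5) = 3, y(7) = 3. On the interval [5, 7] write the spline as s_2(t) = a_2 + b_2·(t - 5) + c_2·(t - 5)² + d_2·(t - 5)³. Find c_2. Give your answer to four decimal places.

Put σ_i = s'' at the i-th knot. Here h = (3, 1, 2) and Δ = (3, -1, 0), so the interior equations h_(i-1)·σ_(i-1) + 2(h_(i-1)+h_i)·σ_i + h_i·σ_(i+1) = 6(Δ_i − Δ_(i-1)) read
  3·σ_0 + 8·σ_1 + 1·σ_2 = 6(Δ_1 - Δ_0) = -24
  1·σ_1 + 6·σ_2 + 2·σ_3 = 6(Δ_2 - Δ_1) = 6
Natural end conditions: σ_0 = σ_3 = 0.
Hence σ_0 = 0, σ_1 = -150/47, σ_2 = 72/47, σ_3 = 0.
On [5, 7], with s_2(t) = a_2 + b_2·(t - 5) + c_2·(t - 5)² + d_2·(t - 5)³: c_2 = σ_2/2 = 36/47, d_2 = (σ_3 - σ_2)/(6h_2) = -6/47, b_2 = Δ_2 - h_2(2σ_2 + σ_3)/6 = -48/47.

0.7660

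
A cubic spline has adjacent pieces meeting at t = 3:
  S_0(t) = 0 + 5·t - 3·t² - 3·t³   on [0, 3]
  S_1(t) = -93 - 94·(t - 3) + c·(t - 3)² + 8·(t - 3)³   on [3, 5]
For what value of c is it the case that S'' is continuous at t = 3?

-30

S_0''(t) = -6 - 18·t, so S_0''(3) = -60. On the right, S_1''(3) = 2c, so c = -30.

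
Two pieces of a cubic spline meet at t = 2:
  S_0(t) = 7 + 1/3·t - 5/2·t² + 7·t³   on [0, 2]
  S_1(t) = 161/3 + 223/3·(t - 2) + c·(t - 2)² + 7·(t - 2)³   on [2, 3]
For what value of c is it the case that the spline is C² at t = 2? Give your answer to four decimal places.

39.5000

S_0''(t) = -5 + 42·t, so S_0''(2) = 79. On the right, S_1''(2) = 2c, so c = 79/2.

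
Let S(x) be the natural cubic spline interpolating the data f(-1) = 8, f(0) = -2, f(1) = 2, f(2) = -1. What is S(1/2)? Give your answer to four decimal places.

With m_i denoting the second derivative at x_i, h_i = 1, 1, 1, and Δ_i = (y_(i+1) − y_i)/h_i = -10, 4, -3:
  1·m_0 + 4·m_1 + 1·m_2 = 6(Δ_1 - Δ_0) = 84
  1·m_1 + 4·m_2 + 1·m_3 = 6(Δ_2 - Δ_1) = -42
Natural end conditions: m_0 = m_3 = 0.
Hence m_0 = 0, m_1 = 126/5, m_2 = -84/5, m_3 = 0.
On [0, 1], S(x) = -2 - 8/5·x + 63/5·x² - 7·x³.
With x = 1/2: S(1/2) = -21/40.

-0.5250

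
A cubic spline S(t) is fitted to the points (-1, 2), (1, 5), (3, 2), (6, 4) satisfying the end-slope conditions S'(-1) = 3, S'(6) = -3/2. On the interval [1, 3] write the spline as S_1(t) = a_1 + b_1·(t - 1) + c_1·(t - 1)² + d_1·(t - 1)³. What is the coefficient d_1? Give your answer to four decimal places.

0.4764

Let m_i = S''(x_i). Step sizes h_i = 2, 2, 3; slopes of the chords Δ_i = (y_(i+1) - y_i)/h_i = 3/2, -3/2, 2/3.
  2·m_0 + 8·m_1 + 2·m_2 = 6(Δ_1 - Δ_0) = -18
  2·m_1 + 10·m_2 + 3·m_3 = 6(Δ_2 - Δ_1) = 13
Clamped end conditions give two more equations: 2h_0·m_0 + h_0·m_1 = 6(Δ_0 - S'(-1)) = -9 and h_2·m_2 + 2h_2·m_3 = 6(S'(6) - Δ_2) = -13.
Forward elimination and back-substitution give m_0 = -32/37, m_1 = -205/74, m_2 = 109/37, m_3 = -404/111.
On [1, 3], with S_1(t) = a_1 + b_1·(t - 1) + c_1·(t - 1)² + d_1·(t - 1)³: c_1 = m_1/2 = -205/148, d_1 = (m_2 - m_1)/(6h_1) = 141/296, b_1 = Δ_1 - h_1(2m_1 + m_2)/6 = -47/74.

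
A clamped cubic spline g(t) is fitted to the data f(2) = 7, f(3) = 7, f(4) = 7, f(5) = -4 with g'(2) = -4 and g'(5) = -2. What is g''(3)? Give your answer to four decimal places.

4.5333

Write σ_i for g''(x_i). With h_i = 1, 1, 1 and divided differences Δ_i = 0, 0, -11, the continuity of g' gives the tridiagonal system
  1·σ_0 + 4·σ_1 + 1·σ_2 = 6(Δ_1 - Δ_0) = 0
  1·σ_1 + 4·σ_2 + 1·σ_3 = 6(Δ_2 - Δ_1) = -66
Clamped end conditions give two more equations: 2h_0·σ_0 + h_0·σ_1 = 6(Δ_0 - g'(2)) = 24 and h_2·σ_2 + 2h_2·σ_3 = 6(g'(5) - Δ_2) = 54.
Solving the tridiagonal system: σ_0 = 146/15, σ_1 = 68/15, σ_2 = -418/15, σ_3 = 614/15.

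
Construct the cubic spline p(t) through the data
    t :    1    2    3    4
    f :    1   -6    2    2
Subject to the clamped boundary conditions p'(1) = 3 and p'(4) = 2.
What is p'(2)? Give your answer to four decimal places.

-1.4667

Write m_i for p''(x_i). With h_i = 1, 1, 1 and divided differences Δ_i = -7, 8, 0, the continuity of p' gives the tridiagonal system
  1·m_0 + 4·m_1 + 1·m_2 = 6(Δ_1 - Δ_0) = 90
  1·m_1 + 4·m_2 + 1·m_3 = 6(Δ_2 - Δ_1) = -48
Clamped end conditions give two more equations: 2h_0·m_0 + h_0·m_1 = 6(Δ_0 - p'(1)) = -60 and h_2·m_2 + 2h_2·m_3 = 6(p'(4) - Δ_2) = 12.
Solving the tridiagonal system: m_0 = -766/15, m_1 = 632/15, m_2 = -412/15, m_3 = 296/15.
On [2, 3], p'(t) = b_1 + 2c_1·(t - 2) + 3d_1·(t - 2)² with b_1 = Δ_1 - h_1(2m_1 + m_2)/6 = -22/15, c_1 = m_1/2 = 316/15, d_1 = (m_2 - m_1)/(6h_1) = -58/5. So p'(2) = -22/15.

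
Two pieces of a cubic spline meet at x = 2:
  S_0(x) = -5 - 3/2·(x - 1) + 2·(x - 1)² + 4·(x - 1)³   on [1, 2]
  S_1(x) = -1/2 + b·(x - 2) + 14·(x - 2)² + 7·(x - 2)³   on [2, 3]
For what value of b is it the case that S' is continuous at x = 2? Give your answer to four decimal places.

14.5000

S_0'(x) = -3/2 + 4·(x - 1) + 12·(x - 1)², so S_0'(2) = 29/2. On the right, S_1'(2) = b, so b = 29/2.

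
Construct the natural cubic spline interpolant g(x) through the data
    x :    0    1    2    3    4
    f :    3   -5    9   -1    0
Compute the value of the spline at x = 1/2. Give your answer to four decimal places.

With m_i denoting the second derivative at x_i, h_i = 1, 1, 1, 1, and Δ_i = (y_(i+1) − y_i)/h_i = -8, 14, -10, 1:
  1·m_0 + 4·m_1 + 1·m_2 = 6(Δ_1 - Δ_0) = 132
  1·m_1 + 4·m_2 + 1·m_3 = 6(Δ_2 - Δ_1) = -144
  1·m_2 + 4·m_3 + 1·m_4 = 6(Δ_3 - Δ_2) = 66
Natural end conditions: m_0 = m_4 = 0.
Hence m_0 = 0, m_1 = 1311/28, m_2 = -387/7, m_3 = 849/28, m_4 = 0.
On [0, 1], g(x) = 3 - 885/56·x + 0·x² + 437/56·x³.
With x = 1/2: g(1/2) = -1759/448.

-3.9263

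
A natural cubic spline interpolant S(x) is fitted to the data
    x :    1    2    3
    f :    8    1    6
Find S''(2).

Write M_i for S''(x_i). With h_i = 1, 1 and divided differences Δ_i = -7, 5, the continuity of S' gives the tridiagonal system
  1·M_0 + 4·M_1 + 1·M_2 = 6(Δ_1 - Δ_0) = 72
Natural end conditions: M_0 = M_2 = 0.
Solving the tridiagonal system: M_0 = 0, M_1 = 18, M_2 = 0.

18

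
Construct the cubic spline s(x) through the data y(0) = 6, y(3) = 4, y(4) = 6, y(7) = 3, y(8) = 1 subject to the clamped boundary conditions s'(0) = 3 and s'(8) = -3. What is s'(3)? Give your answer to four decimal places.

Write M_i for s''(x_i). With h_i = 3, 1, 3, 1 and divided differences Δ_i = -2/3, 2, -1, -2, the continuity of s' gives the tridiagonal system
  3·M_0 + 8·M_1 + 1·M_2 = 6(Δ_1 - Δ_0) = 16
  1·M_1 + 8·M_2 + 3·M_3 = 6(Δ_2 - Δ_1) = -18
  3·M_2 + 8·M_3 + 1·M_4 = 6(Δ_3 - Δ_2) = -6
Clamped end conditions give two more equations: 2h_0·M_0 + h_0·M_1 = 6(Δ_0 - s'(0)) = -22 and h_3·M_3 + 2h_3·M_4 = 6(s'(8) - Δ_3) = -6.
Solving the tridiagonal system: M_0 = -431/72, M_1 = 167/36, M_2 = -227/72, M_3 = 31/36, M_4 = -247/72.
On [3, 4], s'(x) = b_1 + 2c_1·(x - 3) + 3d_1·(x - 3)² with b_1 = Δ_1 - h_1(2M_1 + M_2)/6 = 47/48, c_1 = M_1/2 = 167/72, d_1 = (M_2 - M_1)/(6h_1) = -187/144. So s'(3) = 47/48.

0.9792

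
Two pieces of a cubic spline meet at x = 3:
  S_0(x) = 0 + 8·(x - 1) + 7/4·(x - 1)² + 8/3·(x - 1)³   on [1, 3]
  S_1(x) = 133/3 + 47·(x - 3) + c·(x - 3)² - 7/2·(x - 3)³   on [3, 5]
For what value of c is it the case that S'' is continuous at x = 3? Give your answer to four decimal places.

17.7500

S_0''(x) = 7/2 + 16·(x - 1), so S_0''(3) = 71/2. On the right, S_1''(3) = 2c, so c = 71/4.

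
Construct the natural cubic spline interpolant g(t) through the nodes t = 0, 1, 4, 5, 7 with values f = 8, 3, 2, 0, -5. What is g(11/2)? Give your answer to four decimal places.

-1.2493

Write m_i for g''(x_i). With h_i = 1, 3, 1, 2 and divided differences Δ_i = -5, -1/3, -2, -5/2, the continuity of g' gives the tridiagonal system
  1·m_0 + 8·m_1 + 3·m_2 = 6(Δ_1 - Δ_0) = 28
  3·m_1 + 8·m_2 + 1·m_3 = 6(Δ_2 - Δ_1) = -10
  1·m_2 + 6·m_3 + 2·m_4 = 6(Δ_3 - Δ_2) = -3
Natural end conditions: m_0 = m_4 = 0.
Solving: m_0 = 0, m_1 = 1487/322, m_2 = -480/161, m_3 = -1/322, m_4 = 0.
On [5, 7], g(t) = 0 - 2413/966·(t - 5) - 1/644·(t - 5)² + 1/3864·(t - 5)³.
With (t - 5) = 1/2: g(11/2) = -1839/1472.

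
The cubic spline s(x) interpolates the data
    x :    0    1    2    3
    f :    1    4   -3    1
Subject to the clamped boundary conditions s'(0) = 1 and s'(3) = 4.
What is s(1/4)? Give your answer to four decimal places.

1.7313

With σ_i denoting the second derivative at x_i, h_i = 1, 1, 1, and Δ_i = (y_(i+1) − y_i)/h_i = 3, -7, 4:
  1·σ_0 + 4·σ_1 + 1·σ_2 = 6(Δ_1 - Δ_0) = -60
  1·σ_1 + 4·σ_2 + 1·σ_3 = 6(Δ_2 - Δ_1) = 66
Clamped end conditions give two more equations: 2h_0·σ_0 + h_0·σ_1 = 6(Δ_0 - s'(0)) = 12 and h_2·σ_2 + 2h_2·σ_3 = 6(s'(3) - Δ_2) = 0.
Solving the tridiagonal system: σ_0 = 96/5, σ_1 = -132/5, σ_2 = 132/5, σ_3 = -66/5.
On [0, 1], s(x) = 1 + 1·x + 48/5·x² - 38/5·x³.
With x = 1/4: s(1/4) = 277/160.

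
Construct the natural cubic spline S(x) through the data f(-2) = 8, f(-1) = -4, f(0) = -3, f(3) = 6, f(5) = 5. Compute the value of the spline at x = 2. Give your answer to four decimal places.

4.2153

With M_i denoting the second derivative at x_i, h_i = 1, 1, 3, 2, and Δ_i = (y_(i+1) − y_i)/h_i = -12, 1, 3, -1/2:
  1·M_0 + 4·M_1 + 1·M_2 = 6(Δ_1 - Δ_0) = 78
  1·M_1 + 8·M_2 + 3·M_3 = 6(Δ_2 - Δ_1) = 12
  3·M_2 + 10·M_3 + 2·M_4 = 6(Δ_3 - Δ_2) = -21
Natural end conditions: M_0 = M_4 = 0.
Hence M_0 = 0, M_1 = 5355/274, M_2 = -24/137, M_3 = -561/274, M_4 = 0.
On [0, 3], S(x) = -3 + 2301/548·x - 12/137·x² - 57/548·x³.
With x = 2: S(2) = 1155/274.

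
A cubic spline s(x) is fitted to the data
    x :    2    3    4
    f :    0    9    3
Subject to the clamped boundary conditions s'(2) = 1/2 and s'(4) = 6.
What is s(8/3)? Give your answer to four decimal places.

6.6111

With M_i denoting the second derivative at x_i, h_i = 1, 1, and Δ_i = (y_(i+1) − y_i)/h_i = 9, -6:
  1·M_0 + 4·M_1 + 1·M_2 = 6(Δ_1 - Δ_0) = -90
Clamped end conditions give two more equations: 2h_0·M_0 + h_0·M_1 = 6(Δ_0 - s'(2)) = 51 and h_1·M_1 + 2h_1·M_2 = 6(s'(4) - Δ_1) = 72.
Solving the tridiagonal system: M_0 = 203/4, M_1 = -101/2, M_2 = 245/4.
On [2, 3], s(x) = 0 + 1/2·(x - 2) + 203/8·(x - 2)² - 135/8·(x - 2)³.
With (x - 2) = 2/3: s(8/3) = 119/18.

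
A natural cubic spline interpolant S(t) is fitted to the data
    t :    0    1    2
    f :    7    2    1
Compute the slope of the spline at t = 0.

Put M_i = S'' at the i-th knot. Here h = (1, 1) and Δ = (-5, -1), so the interior equations h_(i-1)·M_(i-1) + 2(h_(i-1)+h_i)·M_i + h_i·M_(i+1) = 6(Δ_i − Δ_(i-1)) read
  1·M_0 + 4·M_1 + 1·M_2 = 6(Δ_1 - Δ_0) = 24
Natural end conditions: M_0 = M_2 = 0.
Solving: M_0 = 0, M_1 = 6, M_2 = 0.
On [0, 1], S'(t) = b_0 + 2c_0·t + 3d_0·t² with b_0 = Δ_0 - h_0(2M_0 + M_1)/6 = -6, c_0 = M_0/2 = 0, d_0 = (M_1 - M_0)/(6h_0) = 1. So S'(0) = -6.

-6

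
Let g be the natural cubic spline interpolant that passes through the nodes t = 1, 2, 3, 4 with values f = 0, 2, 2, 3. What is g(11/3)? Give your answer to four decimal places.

2.5481

With m_i denoting the second derivative at x_i, h_i = 1, 1, 1, and Δ_i = (y_(i+1) − y_i)/h_i = 2, 0, 1:
  1·m_0 + 4·m_1 + 1·m_2 = 6(Δ_1 - Δ_0) = -12
  1·m_1 + 4·m_2 + 1·m_3 = 6(Δ_2 - Δ_1) = 6
Natural end conditions: m_0 = m_3 = 0.
Solving the tridiagonal system: m_0 = 0, m_1 = -18/5, m_2 = 12/5, m_3 = 0.
On [3, 4], g(t) = 2 + 1/5·(t - 3) + 6/5·(t - 3)² - 2/5·(t - 3)³.
With (t - 3) = 2/3: g(11/3) = 344/135.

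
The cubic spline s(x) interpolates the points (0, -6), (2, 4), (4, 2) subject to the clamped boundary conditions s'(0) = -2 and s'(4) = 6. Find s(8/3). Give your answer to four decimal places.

Put m_i = s'' at the i-th knot. Here h = (2, 2) and Δ = (5, -1), so the interior equations h_(i-1)·m_(i-1) + 2(h_(i-1)+h_i)·m_i + h_i·m_(i+1) = 6(Δ_i − Δ_(i-1)) read
  2·m_0 + 8·m_1 + 2·m_2 = 6(Δ_1 - Δ_0) = -36
Clamped end conditions give two more equations: 2h_0·m_0 + h_0·m_1 = 6(Δ_0 - s'(0)) = 42 and h_1·m_1 + 2h_1·m_2 = 6(s'(4) - Δ_1) = 42.
Solving: m_0 = 17, m_1 = -13, m_2 = 17.
On [2, 4], s(x) = 4 + 2·(x - 2) - 13/2·(x - 2)² + 5/2·(x - 2)³.
With (x - 2) = 2/3: s(8/3) = 86/27.

3.1852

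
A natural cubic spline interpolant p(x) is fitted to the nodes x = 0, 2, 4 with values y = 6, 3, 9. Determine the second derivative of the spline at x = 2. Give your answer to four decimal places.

3.3750

With σ_i denoting the second derivative at x_i, h_i = 2, 2, and Δ_i = (y_(i+1) − y_i)/h_i = -3/2, 3:
  2·σ_0 + 8·σ_1 + 2·σ_2 = 6(Δ_1 - Δ_0) = 27
Natural end conditions: σ_0 = σ_2 = 0.
Hence σ_0 = 0, σ_1 = 27/8, σ_2 = 0.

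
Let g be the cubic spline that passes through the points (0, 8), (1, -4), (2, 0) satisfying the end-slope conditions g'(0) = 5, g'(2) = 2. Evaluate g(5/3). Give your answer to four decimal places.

-1.9074

Put m_i = g'' at the i-th knot. Here h = (1, 1) and Δ = (-12, 4), so the interior equations h_(i-1)·m_(i-1) + 2(h_(i-1)+h_i)·m_i + h_i·m_(i+1) = 6(Δ_i − Δ_(i-1)) read
  1·m_0 + 4·m_1 + 1·m_2 = 6(Δ_1 - Δ_0) = 96
Clamped end conditions give two more equations: 2h_0·m_0 + h_0·m_1 = 6(Δ_0 - g'(0)) = -102 and h_1·m_1 + 2h_1·m_2 = 6(g'(2) - Δ_1) = -12.
Solving: m_0 = -153/2, m_1 = 51, m_2 = -63/2.
On [1, 2], g(x) = -4 - 31/4·(x - 1) + 51/2·(x - 1)² - 55/4·(x - 1)³.
With (x - 1) = 2/3: g(5/3) = -103/54.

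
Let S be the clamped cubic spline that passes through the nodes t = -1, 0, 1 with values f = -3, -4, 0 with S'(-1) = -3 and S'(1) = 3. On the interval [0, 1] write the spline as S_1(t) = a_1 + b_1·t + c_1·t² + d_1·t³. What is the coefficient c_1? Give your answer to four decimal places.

Let M_i = S''(x_i). Step sizes h_i = 1, 1; slopes of the chords Δ_i = (y_(i+1) - y_i)/h_i = -1, 4.
  1·M_0 + 4·M_1 + 1·M_2 = 6(Δ_1 - Δ_0) = 30
Clamped end conditions give two more equations: 2h_0·M_0 + h_0·M_1 = 6(Δ_0 - S'(-1)) = 12 and h_1·M_1 + 2h_1·M_2 = 6(S'(1) - Δ_1) = -6.
Solving: M_0 = 3/2, M_1 = 9, M_2 = -15/2.
On [0, 1], with S_1(t) = a_1 + b_1·t + c_1·t² + d_1·t³: c_1 = M_1/2 = 9/2, d_1 = (M_2 - M_1)/(6h_1) = -11/4, b_1 = Δ_1 - h_1(2M_1 + M_2)/6 = 9/4.

4.5000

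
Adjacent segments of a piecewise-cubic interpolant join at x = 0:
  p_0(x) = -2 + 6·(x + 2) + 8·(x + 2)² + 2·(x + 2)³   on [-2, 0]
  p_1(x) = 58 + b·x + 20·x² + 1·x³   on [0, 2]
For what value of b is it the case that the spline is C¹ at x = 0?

62

p_0'(x) = 6 + 16·(x + 2) + 6·(x + 2)², so p_0'(0) = 62. On the right, p_1'(0) = b, so b = 62.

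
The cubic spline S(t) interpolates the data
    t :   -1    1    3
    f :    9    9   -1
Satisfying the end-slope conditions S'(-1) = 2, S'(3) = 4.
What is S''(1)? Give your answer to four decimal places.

-8.5000

Put M_i = S'' at the i-th knot. Here h = (2, 2) and Δ = (0, -5), so the interior equations h_(i-1)·M_(i-1) + 2(h_(i-1)+h_i)·M_i + h_i·M_(i+1) = 6(Δ_i − Δ_(i-1)) read
  2·M_0 + 8·M_1 + 2·M_2 = 6(Δ_1 - Δ_0) = -30
Clamped end conditions give two more equations: 2h_0·M_0 + h_0·M_1 = 6(Δ_0 - S'(-1)) = -12 and h_1·M_1 + 2h_1·M_2 = 6(S'(3) - Δ_1) = 54.
Solving: M_0 = 5/4, M_1 = -17/2, M_2 = 71/4.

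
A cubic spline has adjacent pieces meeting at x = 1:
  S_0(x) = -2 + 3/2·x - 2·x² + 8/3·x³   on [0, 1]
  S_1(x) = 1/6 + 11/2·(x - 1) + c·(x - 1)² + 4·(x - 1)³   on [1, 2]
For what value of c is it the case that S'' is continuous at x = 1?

6

S_0''(x) = -4 + 16·x, so S_0''(1) = 12. On the right, S_1''(1) = 2c, so c = 6.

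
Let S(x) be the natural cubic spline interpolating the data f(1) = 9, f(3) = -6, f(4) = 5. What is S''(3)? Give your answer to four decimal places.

Put M_i = S'' at the i-th knot. Here h = (2, 1) and Δ = (-15/2, 11), so the interior equations h_(i-1)·M_(i-1) + 2(h_(i-1)+h_i)·M_i + h_i·M_(i+1) = 6(Δ_i − Δ_(i-1)) read
  2·M_0 + 6·M_1 + 1·M_2 = 6(Δ_1 - Δ_0) = 111
Natural end conditions: M_0 = M_2 = 0.
Hence M_0 = 0, M_1 = 37/2, M_2 = 0.

18.5000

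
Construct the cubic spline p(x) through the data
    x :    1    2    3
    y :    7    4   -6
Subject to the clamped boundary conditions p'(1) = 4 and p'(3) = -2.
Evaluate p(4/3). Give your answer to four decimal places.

7.5741

Write m_i for p''(x_i). With h_i = 1, 1 and divided differences Δ_i = -3, -10, the continuity of p' gives the tridiagonal system
  1·m_0 + 4·m_1 + 1·m_2 = 6(Δ_1 - Δ_0) = -42
Clamped end conditions give two more equations: 2h_0·m_0 + h_0·m_1 = 6(Δ_0 - p'(1)) = -42 and h_1·m_1 + 2h_1·m_2 = 6(p'(3) - Δ_1) = 48.
Solving the tridiagonal system: m_0 = -27/2, m_1 = -15, m_2 = 63/2.
On [1, 2], p(x) = 7 + 4·(x - 1) - 27/4·(x - 1)² - 1/4·(x - 1)³.
With (x - 1) = 1/3: p(4/3) = 409/54.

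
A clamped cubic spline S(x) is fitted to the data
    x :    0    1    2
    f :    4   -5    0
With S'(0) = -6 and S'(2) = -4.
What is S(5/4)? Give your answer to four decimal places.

With m_i denoting the second derivative at x_i, h_i = 1, 1, and Δ_i = (y_(i+1) − y_i)/h_i = -9, 5:
  1·m_0 + 4·m_1 + 1·m_2 = 6(Δ_1 - Δ_0) = 84
Clamped end conditions give two more equations: 2h_0·m_0 + h_0·m_1 = 6(Δ_0 - S'(0)) = -18 and h_1·m_1 + 2h_1·m_2 = 6(S'(2) - Δ_1) = -54.
Solving the tridiagonal system: m_0 = -29, m_1 = 40, m_2 = -47.
On [1, 2], S(x) = -5 - 1/2·(x - 1) + 20·(x - 1)² - 29/2·(x - 1)³.
With (x - 1) = 1/4: S(5/4) = -525/128.

-4.1016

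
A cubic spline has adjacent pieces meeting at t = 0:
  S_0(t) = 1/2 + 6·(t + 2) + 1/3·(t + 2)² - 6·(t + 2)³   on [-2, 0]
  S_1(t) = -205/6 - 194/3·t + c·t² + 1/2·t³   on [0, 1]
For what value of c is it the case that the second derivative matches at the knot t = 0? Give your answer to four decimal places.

-35.6667

S_0''(t) = 2/3 - 36·(t + 2), so S_0''(0) = -214/3. On the right, S_1''(0) = 2c, so c = -107/3.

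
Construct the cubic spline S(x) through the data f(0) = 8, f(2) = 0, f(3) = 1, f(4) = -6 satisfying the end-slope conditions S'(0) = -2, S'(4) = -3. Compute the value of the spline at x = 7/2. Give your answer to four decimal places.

-2.6136

Write m_i for S''(x_i). With h_i = 2, 1, 1 and divided differences Δ_i = -4, 1, -7, the continuity of S' gives the tridiagonal system
  2·m_0 + 6·m_1 + 1·m_2 = 6(Δ_1 - Δ_0) = 30
  1·m_1 + 4·m_2 + 1·m_3 = 6(Δ_2 - Δ_1) = -48
Clamped end conditions give two more equations: 2h_0·m_0 + h_0·m_1 = 6(Δ_0 - S'(0)) = -12 and h_2·m_2 + 2h_2·m_3 = 6(S'(4) - Δ_2) = 24.
Solving: m_0 = -95/11, m_1 = 124/11, m_2 = -224/11, m_3 = 244/11.
On [3, 4], S(x) = 1 - 43/11·(x - 3) - 112/11·(x - 3)² + 78/11·(x - 3)³.
With (x - 3) = 1/2: S(7/2) = -115/44.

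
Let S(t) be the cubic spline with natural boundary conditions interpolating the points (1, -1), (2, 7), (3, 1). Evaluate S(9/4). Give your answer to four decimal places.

6.6484

Put M_i = S'' at the i-th knot. Here h = (1, 1) and Δ = (8, -6), so the interior equations h_(i-1)·M_(i-1) + 2(h_(i-1)+h_i)·M_i + h_i·M_(i+1) = 6(Δ_i − Δ_(i-1)) read
  1·M_0 + 4·M_1 + 1·M_2 = 6(Δ_1 - Δ_0) = -84
Natural end conditions: M_0 = M_2 = 0.
Forward elimination and back-substitution give M_0 = 0, M_1 = -21, M_2 = 0.
On [2, 3], S(t) = 7 + 1·(t - 2) - 21/2·(t - 2)² + 7/2·(t - 2)³.
With (t - 2) = 1/4: S(9/4) = 851/128.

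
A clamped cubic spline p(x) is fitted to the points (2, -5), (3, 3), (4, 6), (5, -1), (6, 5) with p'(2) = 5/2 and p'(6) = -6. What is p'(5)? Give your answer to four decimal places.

2.2054

With M_i denoting the second derivative at x_i, h_i = 1, 1, 1, 1, and Δ_i = (y_(i+1) − y_i)/h_i = 8, 3, -7, 6:
  1·M_0 + 4·M_1 + 1·M_2 = 6(Δ_1 - Δ_0) = -30
  1·M_1 + 4·M_2 + 1·M_3 = 6(Δ_2 - Δ_1) = -60
  1·M_2 + 4·M_3 + 1·M_4 = 6(Δ_3 - Δ_2) = 78
Clamped end conditions give two more equations: 2h_0·M_0 + h_0·M_1 = 6(Δ_0 - p'(2)) = 33 and h_3·M_3 + 2h_3·M_4 = 6(p'(6) - Δ_3) = -72.
Hence M_0 = 1111/56, M_1 = -187/28, M_2 = -185/8, M_3 = 1097/28, M_4 = -3113/56.
On [5, 6], p'(x) = b_3 + 2c_3·(x - 5) + 3d_3·(x - 5)² with b_3 = Δ_3 - h_3(2M_3 + M_4)/6 = 247/112, c_3 = M_3/2 = 1097/56, d_3 = (M_4 - M_3)/(6h_3) = -1769/112. So p'(5) = 247/112.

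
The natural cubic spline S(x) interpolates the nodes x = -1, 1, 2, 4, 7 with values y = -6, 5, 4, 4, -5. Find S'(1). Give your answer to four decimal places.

Let M_i = S''(x_i). Step sizes h_i = 2, 1, 2, 3; slopes of the chords Δ_i = (y_(i+1) - y_i)/h_i = 11/2, -1, 0, -3.
  2·M_0 + 6·M_1 + 1·M_2 = 6(Δ_1 - Δ_0) = -39
  1·M_1 + 6·M_2 + 2·M_3 = 6(Δ_2 - Δ_1) = 6
  2·M_2 + 10·M_3 + 3·M_4 = 6(Δ_3 - Δ_2) = -18
Natural end conditions: M_0 = M_4 = 0.
Solving the tridiagonal system: M_0 = 0, M_1 = -1140/163, M_2 = 483/163, M_3 = -390/163, M_4 = 0.
On [1, 2], S'(x) = b_1 + 2c_1·(x - 1) + 3d_1·(x - 1)² with b_1 = Δ_1 - h_1(2M_1 + M_2)/6 = 273/326, c_1 = M_1/2 = -570/163, d_1 = (M_2 - M_1)/(6h_1) = 541/326. So S'(1) = 273/326.

0.8374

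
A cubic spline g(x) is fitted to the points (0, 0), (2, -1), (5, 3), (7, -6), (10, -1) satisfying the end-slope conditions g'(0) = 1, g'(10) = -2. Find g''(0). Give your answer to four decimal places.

-4.1167

Let σ_i = g''(x_i). Step sizes h_i = 2, 3, 2, 3; slopes of the chords Δ_i = (y_(i+1) - y_i)/h_i = -1/2, 4/3, -9/2, 5/3.
  2·σ_0 + 10·σ_1 + 3·σ_2 = 6(Δ_1 - Δ_0) = 11
  3·σ_1 + 10·σ_2 + 2·σ_3 = 6(Δ_2 - Δ_1) = -35
  2·σ_2 + 10·σ_3 + 3·σ_4 = 6(Δ_3 - Δ_2) = 37
Clamped end conditions give two more equations: 2h_0·σ_0 + h_0·σ_1 = 6(Δ_0 - g'(0)) = -9 and h_3·σ_3 + 2h_3·σ_4 = 6(g'(10) - Δ_3) = -22.
Hence σ_0 = -247/60, σ_1 = 56/15, σ_2 = -181/30, σ_3 = 106/15, σ_4 = -36/5.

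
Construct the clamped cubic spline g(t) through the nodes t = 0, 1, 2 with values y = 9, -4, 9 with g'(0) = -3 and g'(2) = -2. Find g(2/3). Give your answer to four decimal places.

Let m_i = g''(x_i). Step sizes h_i = 1, 1; slopes of the chords Δ_i = (y_(i+1) - y_i)/h_i = -13, 13.
  1·m_0 + 4·m_1 + 1·m_2 = 6(Δ_1 - Δ_0) = 156
Clamped end conditions give two more equations: 2h_0·m_0 + h_0·m_1 = 6(Δ_0 - g'(0)) = -60 and h_1·m_1 + 2h_1·m_2 = 6(g'(2) - Δ_1) = -90.
Solving the tridiagonal system: m_0 = -137/2, m_1 = 77, m_2 = -167/2.
On [0, 1], g(t) = 9 - 3·t - 137/4·t² + 97/4·t³.
With t = 2/3: g(2/3) = -28/27.

-1.0370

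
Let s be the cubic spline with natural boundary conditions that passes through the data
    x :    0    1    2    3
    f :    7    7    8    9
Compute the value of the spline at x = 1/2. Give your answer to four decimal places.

6.9000

Write M_i for s''(x_i). With h_i = 1, 1, 1 and divided differences Δ_i = 0, 1, 1, the continuity of s' gives the tridiagonal system
  1·M_0 + 4·M_1 + 1·M_2 = 6(Δ_1 - Δ_0) = 6
  1·M_1 + 4·M_2 + 1·M_3 = 6(Δ_2 - Δ_1) = 0
Natural end conditions: M_0 = M_3 = 0.
Hence M_0 = 0, M_1 = 8/5, M_2 = -2/5, M_3 = 0.
On [0, 1], s(x) = 7 - 4/15·x + 0·x² + 4/15·x³.
With x = 1/2: s(1/2) = 69/10.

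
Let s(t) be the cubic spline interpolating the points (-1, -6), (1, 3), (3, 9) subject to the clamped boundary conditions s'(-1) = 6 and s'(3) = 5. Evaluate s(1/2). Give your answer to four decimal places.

1.3477

Put M_i = s'' at the i-th knot. Here h = (2, 2) and Δ = (9/2, 3), so the interior equations h_(i-1)·M_(i-1) + 2(h_(i-1)+h_i)·M_i + h_i·M_(i+1) = 6(Δ_i − Δ_(i-1)) read
  2·M_0 + 8·M_1 + 2·M_2 = 6(Δ_1 - Δ_0) = -9
Clamped end conditions give two more equations: 2h_0·M_0 + h_0·M_1 = 6(Δ_0 - s'(-1)) = -9 and h_1·M_1 + 2h_1·M_2 = 6(s'(3) - Δ_1) = 12.
Solving: M_0 = -11/8, M_1 = -7/4, M_2 = 31/8.
On [-1, 1], s(t) = -6 + 6·(t + 1) - 11/16·(t + 1)² - 1/32·(t + 1)³.
With (t + 1) = 3/2: s(1/2) = 345/256.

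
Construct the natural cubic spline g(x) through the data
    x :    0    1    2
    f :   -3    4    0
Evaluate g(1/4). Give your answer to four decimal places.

-0.6055

Write M_i for g''(x_i). With h_i = 1, 1 and divided differences Δ_i = 7, -4, the continuity of g' gives the tridiagonal system
  1·M_0 + 4·M_1 + 1·M_2 = 6(Δ_1 - Δ_0) = -66
Natural end conditions: M_0 = M_2 = 0.
Hence M_0 = 0, M_1 = -33/2, M_2 = 0.
On [0, 1], g(x) = -3 + 39/4·x + 0·x² - 11/4·x³.
With x = 1/4: g(1/4) = -155/256.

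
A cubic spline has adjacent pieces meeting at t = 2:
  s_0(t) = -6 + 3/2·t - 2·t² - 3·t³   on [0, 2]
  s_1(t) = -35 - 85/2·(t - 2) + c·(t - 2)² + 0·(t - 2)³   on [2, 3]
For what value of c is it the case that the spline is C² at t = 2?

s_0''(t) = -4 - 18·t, so s_0''(2) = -40. On the right, s_1''(2) = 2c, so c = -20.

-20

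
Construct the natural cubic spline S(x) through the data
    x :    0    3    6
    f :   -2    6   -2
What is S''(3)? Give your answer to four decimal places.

-2.6667

Let M_i = S''(x_i). Step sizes h_i = 3, 3; slopes of the chords Δ_i = (y_(i+1) - y_i)/h_i = 8/3, -8/3.
  3·M_0 + 12·M_1 + 3·M_2 = 6(Δ_1 - Δ_0) = -32
Natural end conditions: M_0 = M_2 = 0.
Hence M_0 = 0, M_1 = -8/3, M_2 = 0.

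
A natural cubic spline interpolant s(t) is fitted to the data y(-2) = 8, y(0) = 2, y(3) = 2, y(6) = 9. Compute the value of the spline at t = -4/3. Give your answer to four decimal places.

5.6904

Put M_i = s'' at the i-th knot. Here h = (2, 3, 3) and Δ = (-3, 0, 7/3), so the interior equations h_(i-1)·M_(i-1) + 2(h_(i-1)+h_i)·M_i + h_i·M_(i+1) = 6(Δ_i − Δ_(i-1)) read
  2·M_0 + 10·M_1 + 3·M_2 = 6(Δ_1 - Δ_0) = 18
  3·M_1 + 12·M_2 + 3·M_3 = 6(Δ_2 - Δ_1) = 14
Natural end conditions: M_0 = M_3 = 0.
Solving: M_0 = 0, M_1 = 58/37, M_2 = 86/111, M_3 = 0.
On [-2, 0], s(t) = 8 - 391/111·(t + 2) + 0·(t + 2)² + 29/222·(t + 2)³.
With (t + 2) = 2/3: s(-4/3) = 17054/2997.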